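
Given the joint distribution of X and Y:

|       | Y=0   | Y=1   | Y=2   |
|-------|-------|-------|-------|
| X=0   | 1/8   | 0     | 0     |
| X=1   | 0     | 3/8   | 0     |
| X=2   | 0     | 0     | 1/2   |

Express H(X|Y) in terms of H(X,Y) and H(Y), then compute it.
H(X|Y) = H(X,Y) - H(Y)

Marginal P(Y) (column sums):
  P(Y=0) = 1/8 + 0 + 0 = 1/8
  P(Y=1) = 0 + 3/8 + 0 = 3/8
  P(Y=2) = 0 + 0 + 1/2 = 1/2

H(X,Y) = -[(1/8)·log₂(1/8) + (3/8)·log₂(3/8) + (1/2)·log₂(1/2)]
  = 0.3750 + 0.5306 + 0.5000
  = 1.4056 bits
H(Y) = -[(1/8)·log₂(1/8) + (3/8)·log₂(3/8) + (1/2)·log₂(1/2)]
  = 0.3750 + 0.5306 + 0.5000
  = 1.4056 bits

H(X|Y) = 1.4056 - 1.4056 = 0.0000 bits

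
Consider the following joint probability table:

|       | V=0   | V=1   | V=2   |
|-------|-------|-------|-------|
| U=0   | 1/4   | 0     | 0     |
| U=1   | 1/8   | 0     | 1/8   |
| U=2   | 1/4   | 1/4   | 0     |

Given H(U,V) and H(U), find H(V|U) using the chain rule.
From the chain rule: H(U,V) = H(U) + H(V|U)
Therefore: H(V|U) = H(U,V) - H(U)

H(U,V) = -[(1/4)·log₂(1/4) + (1/8)·log₂(1/8) + (1/8)·log₂(1/8) + (1/4)·log₂(1/4) + (1/4)·log₂(1/4)]
  = 0.5000 + 0.3750 + 0.3750 + 0.5000 + 0.5000
  = 2.2500 bits
Marginal P(U) (row sums):
  P(U=0) = 1/4 + 0 + 0 = 1/4
  P(U=1) = 1/8 + 0 + 1/8 = 1/4
  P(U=2) = 1/4 + 1/4 + 0 = 1/2
H(U) = -[(1/4)·log₂(1/4) + (1/4)·log₂(1/4) + (1/2)·log₂(1/2)]
  = 0.5000 + 0.5000 + 0.5000
  = 1.5000 bits

H(V|U) = 2.2500 - 1.5000 = 0.7500 bits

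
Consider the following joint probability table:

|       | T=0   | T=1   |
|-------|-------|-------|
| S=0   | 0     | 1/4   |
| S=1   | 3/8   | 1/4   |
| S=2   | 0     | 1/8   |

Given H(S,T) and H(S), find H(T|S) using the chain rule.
From the chain rule: H(S,T) = H(S) + H(T|S)
Therefore: H(T|S) = H(S,T) - H(S)

H(S,T) = -[(1/4)·log₂(1/4) + (3/8)·log₂(3/8) + (1/4)·log₂(1/4) + (1/8)·log₂(1/8)]
  = 0.5000 + 0.5306 + 0.5000 + 0.3750
  = 1.9056 bits
Marginal P(S) (row sums):
  P(S=0) = 0 + 1/4 = 1/4
  P(S=1) = 3/8 + 1/4 = 5/8
  P(S=2) = 0 + 1/8 = 1/8
H(S) = -[(1/4)·log₂(1/4) + (5/8)·log₂(5/8) + (1/8)·log₂(1/8)]
  = 0.5000 + 0.4238 + 0.3750
  = 1.2988 bits

H(T|S) = 1.9056 - 1.2988 = 0.6068 bits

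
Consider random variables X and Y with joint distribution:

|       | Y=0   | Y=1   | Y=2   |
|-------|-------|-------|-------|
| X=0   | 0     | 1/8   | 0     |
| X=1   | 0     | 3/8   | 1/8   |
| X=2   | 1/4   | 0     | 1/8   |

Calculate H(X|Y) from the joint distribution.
Marginal P(Y) (column sums):
  P(Y=0) = 0 + 0 + 1/4 = 1/4
  P(Y=1) = 1/8 + 3/8 + 0 = 1/2
  P(Y=2) = 0 + 1/8 + 1/8 = 1/4

H(X|Y) = -Σ P(X,Y)·log₂ P(X|Y), where P(X|Y) = P(X,Y) / P(Y)
  (cells with P(X,Y) = 0 contribute 0)
  (X=0,Y=1): P(X|Y) = (1/8)/(1/2) = 1/4;  -(1/8)·log₂(1/4) = 0.2500
  (X=1,Y=1): P(X|Y) = (3/8)/(1/2) = 3/4;  -(3/8)·log₂(3/4) = 0.1556
  (X=1,Y=2): P(X|Y) = (1/8)/(1/4) = 1/2;  -(1/8)·log₂(1/2) = 0.1250
  (X=2,Y=0): P(X|Y) = (1/4)/(1/4) = 1;  -(1/4)·log₂(1) = 0.0000
  (X=2,Y=2): P(X|Y) = (1/8)/(1/4) = 1/2;  -(1/8)·log₂(1/2) = 0.1250
H(X|Y) = 0.2500 + 0.1556 + 0.1250 + 0.0000 + 0.1250
  = 0.6556 bits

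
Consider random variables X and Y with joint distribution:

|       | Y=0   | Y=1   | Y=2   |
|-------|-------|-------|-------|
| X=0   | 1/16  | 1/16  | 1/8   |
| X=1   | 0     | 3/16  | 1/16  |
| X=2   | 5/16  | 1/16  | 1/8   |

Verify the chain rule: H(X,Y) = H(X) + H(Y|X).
Left side:
H(X,Y) = -[(1/16)·log₂(1/16) + (1/16)·log₂(1/16) + (1/8)·log₂(1/8) + (3/16)·log₂(3/16) + (1/16)·log₂(1/16) + (5/16)·log₂(5/16) + (1/16)·log₂(1/16) + (1/8)·log₂(1/8)]
  = 0.2500 + 0.2500 + 0.3750 + 0.4528 + 0.2500 + 0.5244 + 0.2500 + 0.3750
  = 2.7272 bits

Right side:
Marginal P(X) (row sums):
  P(X=0) = 1/16 + 1/16 + 1/8 = 1/4
  P(X=1) = 0 + 3/16 + 1/16 = 1/4
  P(X=2) = 5/16 + 1/16 + 1/8 = 1/2
H(X) = -[(1/4)·log₂(1/4) + (1/4)·log₂(1/4) + (1/2)·log₂(1/2)]
  = 0.5000 + 0.5000 + 0.5000
  = 1.5000 bits
H(Y|X) = -Σ P(X,Y)·log₂ P(Y|X), where P(Y|X) = P(X,Y) / P(X)
  (cells with P(X,Y) = 0 contribute 0)
  (X=0,Y=0): P(Y|X) = (1/16)/(1/4) = 1/4;  -(1/16)·log₂(1/4) = 0.1250
  (X=0,Y=1): P(Y|X) = (1/16)/(1/4) = 1/4;  -(1/16)·log₂(1/4) = 0.1250
  (X=0,Y=2): P(Y|X) = (1/8)/(1/4) = 1/2;  -(1/8)·log₂(1/2) = 0.1250
  (X=1,Y=1): P(Y|X) = (3/16)/(1/4) = 3/4;  -(3/16)·log₂(3/4) = 0.0778
  (X=1,Y=2): P(Y|X) = (1/16)/(1/4) = 1/4;  -(1/16)·log₂(1/4) = 0.1250
  (X=2,Y=0): P(Y|X) = (5/16)/(1/2) = 5/8;  -(5/16)·log₂(5/8) = 0.2119
  (X=2,Y=1): P(Y|X) = (1/16)/(1/2) = 1/8;  -(1/16)·log₂(1/8) = 0.1875
  (X=2,Y=2): P(Y|X) = (1/8)/(1/2) = 1/4;  -(1/8)·log₂(1/4) = 0.2500
H(Y|X) = 0.1250 + 0.1250 + 0.1250 + 0.0778 + 0.1250 + 0.2119 + 0.1875 + 0.2500
  = 1.2272 bits
H(X) + H(Y|X) = 1.5000 + 1.2272 = 2.7272 bits

Both sides equal 2.7272 bits, so the chain rule holds ✓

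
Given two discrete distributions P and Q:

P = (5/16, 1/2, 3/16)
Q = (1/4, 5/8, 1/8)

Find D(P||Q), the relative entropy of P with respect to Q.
D(P||Q) = Σ P(i) log₂(P(i)/Q(i))
  i=0: (5/16) × log₂((5/16)/(1/4)) = (5/16) × log₂(5/4) = 0.1006
  i=1: (1/2) × log₂((1/2)/(5/8)) = (1/2) × log₂(4/5) = -0.1610
  i=2: (3/16) × log₂((3/16)/(1/8)) = (3/16) × log₂(3/2) = 0.1097
D(P||Q) = 0.1006 - 0.1610 + 0.1097
  = 0.0493 bits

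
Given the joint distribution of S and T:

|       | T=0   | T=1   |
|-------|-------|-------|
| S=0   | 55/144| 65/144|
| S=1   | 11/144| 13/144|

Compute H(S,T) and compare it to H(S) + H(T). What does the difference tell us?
Marginal P(S) (row sums):
  P(S=0) = 55/144 + 65/144 = 5/6
  P(S=1) = 11/144 + 13/144 = 1/6
Marginal P(T) (column sums):
  P(T=0) = 55/144 + 11/144 = 11/24
  P(T=1) = 65/144 + 13/144 = 13/24

H(S,T) = -[(55/144)·log₂(55/144) + (65/144)·log₂(65/144) + (11/144)·log₂(11/144) + (13/144)·log₂(13/144)]
  = 0.5304 + 0.5180 + 0.2834 + 0.3132
  = 1.6450 bits
H(S) = -[(5/6)·log₂(5/6) + (1/6)·log₂(1/6)]
  = 0.2192 + 0.4308
  = 0.6500 bits
H(T) = -[(11/24)·log₂(11/24) + (13/24)·log₂(13/24)]
  = 0.5159 + 0.4791
  = 0.9950 bits

H(S) + H(T) = 0.6500 + 0.9950 = 1.6450 bits
Difference: H(S) + H(T) - H(S,T) = 1.6450 - 1.6450 = 0.0000 bits = I(S;T)

The difference is the mutual information; it is 0 here, so S and T are independent (the joint entropy equals the sum of the marginal entropies).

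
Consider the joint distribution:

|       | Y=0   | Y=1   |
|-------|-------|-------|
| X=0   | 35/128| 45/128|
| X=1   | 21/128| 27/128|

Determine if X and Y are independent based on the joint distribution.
Marginal P(X) (row sums):
  P(X=0) = 35/128 + 45/128 = 5/8
  P(X=1) = 21/128 + 27/128 = 3/8
Marginal P(Y) (column sums):
  P(Y=0) = 35/128 + 21/128 = 7/16
  P(Y=1) = 45/128 + 27/128 = 9/16

X and Y are independent iff P(X=i,Y=j) = P(X=i)·P(Y=j) for every cell.
  P(X=0)·P(Y=0) = 5/8 × 7/16 = 35/128 = P(X=0,Y=0) ✓
  P(X=0)·P(Y=1) = 5/8 × 9/16 = 45/128 = P(X=0,Y=1) ✓
  P(X=1)·P(Y=0) = 3/8 × 7/16 = 21/128 = P(X=1,Y=0) ✓
  P(X=1)·P(Y=1) = 3/8 × 9/16 = 27/128 = P(X=1,Y=1) ✓

Yes, X and Y are independent: every cell factors, so I(X;Y) = 0 bits.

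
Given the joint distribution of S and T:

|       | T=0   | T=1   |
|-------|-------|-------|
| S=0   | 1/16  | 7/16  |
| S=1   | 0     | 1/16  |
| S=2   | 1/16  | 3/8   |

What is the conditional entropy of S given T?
Marginal P(T) (column sums):
  P(T=0) = 1/16 + 0 + 1/16 = 1/8
  P(T=1) = 7/16 + 1/16 + 3/8 = 7/8

H(S|T) = -Σ P(S,T)·log₂ P(S|T), where P(S|T) = P(S,T) / P(T)
  (cells with P(S,T) = 0 contribute 0)
  (S=0,T=0): P(S|T) = (1/16)/(1/8) = 1/2;  -(1/16)·log₂(1/2) = 0.0625
  (S=0,T=1): P(S|T) = (7/16)/(7/8) = 1/2;  -(7/16)·log₂(1/2) = 0.4375
  (S=1,T=1): P(S|T) = (1/16)/(7/8) = 1/14;  -(1/16)·log₂(1/14) = 0.2380
  (S=2,T=0): P(S|T) = (1/16)/(1/8) = 1/2;  -(1/16)·log₂(1/2) = 0.0625
  (S=2,T=1): P(S|T) = (3/8)/(7/8) = 3/7;  -(3/8)·log₂(3/7) = 0.4584
H(S|T) = 0.0625 + 0.4375 + 0.2380 + 0.0625 + 0.4584
  = 1.2589 bits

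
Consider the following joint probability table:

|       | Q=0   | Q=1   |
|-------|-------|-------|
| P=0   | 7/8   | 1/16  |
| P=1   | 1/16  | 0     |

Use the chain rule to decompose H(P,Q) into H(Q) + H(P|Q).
By the chain rule: H(P,Q) = H(Q) + H(P|Q)

Marginal P(Q) (column sums):
  P(Q=0) = 7/8 + 1/16 = 15/16
  P(Q=1) = 1/16 + 0 = 1/16
H(Q) = -[(15/16)·log₂(15/16) + (1/16)·log₂(1/16)]
  = 0.0873 + 0.2500
  = 0.3373 bits
H(P|Q) = -Σ P(P,Q)·log₂ P(P|Q), where P(P|Q) = P(P,Q) / P(Q)
  (cells with P(P,Q) = 0 contribute 0)
  (P=0,Q=0): P(P|Q) = (7/8)/(15/16) = 14/15;  -(7/8)·log₂(14/15) = 0.0871
  (P=0,Q=1): P(P|Q) = (1/16)/(1/16) = 1;  -(1/16)·log₂(1) = 0.0000
  (P=1,Q=0): P(P|Q) = (1/16)/(15/16) = 1/15;  -(1/16)·log₂(1/15) = 0.2442
H(P|Q) = 0.0871 + 0.0000 + 0.2442
  = 0.3313 bits

H(P,Q) = H(Q) + H(P|Q) = 0.3373 + 0.3313 = 0.6686 bits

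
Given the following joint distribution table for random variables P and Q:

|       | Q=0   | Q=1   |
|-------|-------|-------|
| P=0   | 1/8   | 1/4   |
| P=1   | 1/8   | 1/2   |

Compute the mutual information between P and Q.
Marginal P(P) (row sums):
  P(P=0) = 1/8 + 1/4 = 3/8
  P(P=1) = 1/8 + 1/2 = 5/8
Marginal P(Q) (column sums):
  P(Q=0) = 1/8 + 1/8 = 1/4
  P(Q=1) = 1/4 + 1/2 = 3/4

H(P) = -[(3/8)·log₂(3/8) + (5/8)·log₂(5/8)]
  = 0.5306 + 0.4238
  = 0.9544 bits
H(Q) = -[(1/4)·log₂(1/4) + (3/4)·log₂(3/4)]
  = 0.5000 + 0.3113
  = 0.8113 bits
H(P,Q) = -[(1/8)·log₂(1/8) + (1/4)·log₂(1/4) + (1/8)·log₂(1/8) + (1/2)·log₂(1/2)]
  = 0.3750 + 0.5000 + 0.3750 + 0.5000
  = 1.7500 bits

I(P;Q) = H(P) + H(Q) - H(P,Q)
  = 0.9544 + 0.8113 - 1.7500
  = 0.0157 bits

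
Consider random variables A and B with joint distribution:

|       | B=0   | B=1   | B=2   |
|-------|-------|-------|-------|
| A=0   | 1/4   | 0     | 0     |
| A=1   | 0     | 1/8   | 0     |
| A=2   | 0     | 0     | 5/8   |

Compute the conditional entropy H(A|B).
Marginal P(B) (column sums):
  P(B=0) = 1/4 + 0 + 0 = 1/4
  P(B=1) = 0 + 1/8 + 0 = 1/8
  P(B=2) = 0 + 0 + 5/8 = 5/8

H(A|B) = -Σ P(A,B)·log₂ P(A|B), where P(A|B) = P(A,B) / P(B)
  (cells with P(A,B) = 0 contribute 0)
  (A=0,B=0): P(A|B) = (1/4)/(1/4) = 1;  -(1/4)·log₂(1) = 0.0000
  (A=1,B=1): P(A|B) = (1/8)/(1/8) = 1;  -(1/8)·log₂(1) = 0.0000
  (A=2,B=2): P(A|B) = (5/8)/(5/8) = 1;  -(5/8)·log₂(1) = 0.0000
H(A|B) = 0.0000 + 0.0000 + 0.0000
  = 0.0000 bits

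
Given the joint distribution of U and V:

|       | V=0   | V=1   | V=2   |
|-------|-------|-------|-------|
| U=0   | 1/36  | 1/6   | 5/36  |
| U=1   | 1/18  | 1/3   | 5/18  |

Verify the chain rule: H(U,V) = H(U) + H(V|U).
Left side:
H(U,V) = -[(1/36)·log₂(1/36) + (1/6)·log₂(1/6) + (5/36)·log₂(5/36) + (1/18)·log₂(1/18) + (1/3)·log₂(1/3) + (5/18)·log₂(5/18)]
  = 0.1436 + 0.4308 + 0.3956 + 0.2317 + 0.5283 + 0.5133
  = 2.2433 bits

Right side:
Marginal P(U) (row sums):
  P(U=0) = 1/36 + 1/6 + 5/36 = 1/3
  P(U=1) = 1/18 + 1/3 + 5/18 = 2/3
H(U) = -[(1/3)·log₂(1/3) + (2/3)·log₂(2/3)]
  = 0.5283 + 0.3900
  = 0.9183 bits
H(V|U) = -Σ P(U,V)·log₂ P(V|U), where P(V|U) = P(U,V) / P(U)
  (U=0,V=0): P(V|U) = (1/36)/(1/3) = 1/12;  -(1/36)·log₂(1/12) = 0.0996
  (U=0,V=1): P(V|U) = (1/6)/(1/3) = 1/2;  -(1/6)·log₂(1/2) = 0.1667
  (U=0,V=2): P(V|U) = (5/36)/(1/3) = 5/12;  -(5/36)·log₂(5/12) = 0.1754
  (U=1,V=0): P(V|U) = (1/18)/(2/3) = 1/12;  -(1/18)·log₂(1/12) = 0.1992
  (U=1,V=1): P(V|U) = (1/3)/(2/3) = 1/2;  -(1/3)·log₂(1/2) = 0.3333
  (U=1,V=2): P(V|U) = (5/18)/(2/3) = 5/12;  -(5/18)·log₂(5/12) = 0.3508
H(V|U) = 0.0996 + 0.1667 + 0.1754 + 0.1992 + 0.3333 + 0.3508
  = 1.3250 bits
H(U) + H(V|U) = 0.9183 + 1.3250 = 2.2433 bits

Both sides equal 2.2433 bits, so the chain rule holds ✓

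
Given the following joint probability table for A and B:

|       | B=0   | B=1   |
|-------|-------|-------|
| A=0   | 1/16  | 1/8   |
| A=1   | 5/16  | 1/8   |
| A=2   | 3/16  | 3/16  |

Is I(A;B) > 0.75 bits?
Marginal P(A) (row sums):
  P(A=0) = 1/16 + 1/8 = 3/16
  P(A=1) = 5/16 + 1/8 = 7/16
  P(A=2) = 3/16 + 3/16 = 3/8
Marginal P(B) (column sums):
  P(B=0) = 1/16 + 5/16 + 3/16 = 9/16
  P(B=1) = 1/8 + 1/8 + 3/16 = 7/16

H(A) = -[(3/16)·log₂(3/16) + (7/16)·log₂(7/16) + (3/8)·log₂(3/8)]
  = 0.4528 + 0.5218 + 0.5306
  = 1.5052 bits
H(B) = -[(9/16)·log₂(9/16) + (7/16)·log₂(7/16)]
  = 0.4669 + 0.5218
  = 0.9887 bits
H(A,B) = -[(1/16)·log₂(1/16) + (1/8)·log₂(1/8) + (5/16)·log₂(5/16) + (1/8)·log₂(1/8) + (3/16)·log₂(3/16) + (3/16)·log₂(3/16)]
  = 0.2500 + 0.3750 + 0.5244 + 0.3750 + 0.4528 + 0.4528
  = 2.4300 bits

I(A;B) = H(A) + H(B) - H(A,B)
  = 1.5052 + 0.9887 - 2.4300
  = 0.0639 bits

No. I(A;B) = 0.0639 bits, which is ≤ 0.75 bits.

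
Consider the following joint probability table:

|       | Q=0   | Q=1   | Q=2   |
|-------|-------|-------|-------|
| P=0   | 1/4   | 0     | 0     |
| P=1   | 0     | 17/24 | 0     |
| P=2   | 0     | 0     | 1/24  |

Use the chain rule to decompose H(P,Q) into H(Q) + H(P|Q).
By the chain rule: H(P,Q) = H(Q) + H(P|Q)

Marginal P(Q) (column sums):
  P(Q=0) = 1/4 + 0 + 0 = 1/4
  P(Q=1) = 0 + 17/24 + 0 = 17/24
  P(Q=2) = 0 + 0 + 1/24 = 1/24
H(Q) = -[(1/4)·log₂(1/4) + (17/24)·log₂(17/24) + (1/24)·log₂(1/24)]
  = 0.5000 + 0.3524 + 0.1910
  = 1.0434 bits
H(P|Q) = -Σ P(P,Q)·log₂ P(P|Q), where P(P|Q) = P(P,Q) / P(Q)
  (cells with P(P,Q) = 0 contribute 0)
  (P=0,Q=0): P(P|Q) = (1/4)/(1/4) = 1;  -(1/4)·log₂(1) = 0.0000
  (P=1,Q=1): P(P|Q) = (17/24)/(17/24) = 1;  -(17/24)·log₂(1) = 0.0000
  (P=2,Q=2): P(P|Q) = (1/24)/(1/24) = 1;  -(1/24)·log₂(1) = 0.0000
H(P|Q) = 0.0000 + 0.0000 + 0.0000
  = 0.0000 bits

H(P,Q) = H(Q) + H(P|Q) = 1.0434 + 0.0000 = 1.0434 bits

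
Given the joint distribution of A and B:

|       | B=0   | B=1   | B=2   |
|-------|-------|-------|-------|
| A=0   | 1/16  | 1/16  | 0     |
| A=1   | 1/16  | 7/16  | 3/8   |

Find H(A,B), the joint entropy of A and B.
H(A,B) = -Σ P(A,B) log₂ P(A,B), summed over the non-zero cells:
H(A,B) = -[(1/16)·log₂(1/16) + (1/16)·log₂(1/16) + (1/16)·log₂(1/16) + (7/16)·log₂(7/16) + (3/8)·log₂(3/8)]
  = 0.2500 + 0.2500 + 0.2500 + 0.5218 + 0.5306
  = 1.8024 bits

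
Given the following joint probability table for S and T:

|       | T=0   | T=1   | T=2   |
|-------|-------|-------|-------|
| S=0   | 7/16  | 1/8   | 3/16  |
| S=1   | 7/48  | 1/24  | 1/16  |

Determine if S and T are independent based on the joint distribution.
Marginal P(S) (row sums):
  P(S=0) = 7/16 + 1/8 + 3/16 = 3/4
  P(S=1) = 7/48 + 1/24 + 1/16 = 1/4
Marginal P(T) (column sums):
  P(T=0) = 7/16 + 7/48 = 7/12
  P(T=1) = 1/8 + 1/24 = 1/6
  P(T=2) = 3/16 + 1/16 = 1/4

S and T are independent iff P(S=i,T=j) = P(S=i)·P(T=j) for every cell.
  P(S=0)·P(T=0) = 3/4 × 7/12 = 7/16 = P(S=0,T=0) ✓
  P(S=0)·P(T=1) = 3/4 × 1/6 = 1/8 = P(S=0,T=1) ✓
  P(S=0)·P(T=2) = 3/4 × 1/4 = 3/16 = P(S=0,T=2) ✓
  P(S=1)·P(T=0) = 1/4 × 7/12 = 7/48 = P(S=1,T=0) ✓
  P(S=1)·P(T=1) = 1/4 × 1/6 = 1/24 = P(S=1,T=1) ✓
  P(S=1)·P(T=2) = 1/4 × 1/4 = 1/16 = P(S=1,T=2) ✓

Yes, S and T are independent: every cell factors, so I(S;T) = 0 bits.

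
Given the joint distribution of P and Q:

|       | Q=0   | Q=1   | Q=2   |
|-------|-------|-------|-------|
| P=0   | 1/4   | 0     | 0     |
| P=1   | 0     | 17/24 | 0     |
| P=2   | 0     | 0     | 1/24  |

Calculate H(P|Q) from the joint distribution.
Marginal P(Q) (column sums):
  P(Q=0) = 1/4 + 0 + 0 = 1/4
  P(Q=1) = 0 + 17/24 + 0 = 17/24
  P(Q=2) = 0 + 0 + 1/24 = 1/24

H(P|Q) = -Σ P(P,Q)·log₂ P(P|Q), where P(P|Q) = P(P,Q) / P(Q)
  (cells with P(P,Q) = 0 contribute 0)
  (P=0,Q=0): P(P|Q) = (1/4)/(1/4) = 1;  -(1/4)·log₂(1) = 0.0000
  (P=1,Q=1): P(P|Q) = (17/24)/(17/24) = 1;  -(17/24)·log₂(1) = 0.0000
  (P=2,Q=2): P(P|Q) = (1/24)/(1/24) = 1;  -(1/24)·log₂(1) = 0.0000
H(P|Q) = 0.0000 + 0.0000 + 0.0000
  = 0.0000 bits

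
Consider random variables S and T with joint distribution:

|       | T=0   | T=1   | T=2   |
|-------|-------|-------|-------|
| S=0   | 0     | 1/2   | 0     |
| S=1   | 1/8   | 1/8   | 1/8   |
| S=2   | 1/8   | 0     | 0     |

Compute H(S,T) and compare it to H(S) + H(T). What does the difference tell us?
Marginal P(S) (row sums):
  P(S=0) = 0 + 1/2 + 0 = 1/2
  P(S=1) = 1/8 + 1/8 + 1/8 = 3/8
  P(S=2) = 1/8 + 0 + 0 = 1/8
Marginal P(T) (column sums):
  P(T=0) = 0 + 1/8 + 1/8 = 1/4
  P(T=1) = 1/2 + 1/8 + 0 = 5/8
  P(T=2) = 0 + 1/8 + 0 = 1/8

H(S,T) = -[(1/2)·log₂(1/2) + (1/8)·log₂(1/8) + (1/8)·log₂(1/8) + (1/8)·log₂(1/8) + (1/8)·log₂(1/8)]
  = 0.5000 + 0.3750 + 0.3750 + 0.3750 + 0.3750
  = 2.0000 bits
H(S) = -[(1/2)·log₂(1/2) + (3/8)·log₂(3/8) + (1/8)·log₂(1/8)]
  = 0.5000 + 0.5306 + 0.3750
  = 1.4056 bits
H(T) = -[(1/4)·log₂(1/4) + (5/8)·log₂(5/8) + (1/8)·log₂(1/8)]
  = 0.5000 + 0.4238 + 0.3750
  = 1.2988 bits

H(S) + H(T) = 1.4056 + 1.2988 = 2.7044 bits
Difference: H(S) + H(T) - H(S,T) = 2.7044 - 2.0000 = 0.7044 bits = I(S;T)

The difference is the mutual information; it is positive here, so S and T are dependent (knowing one reduces uncertainty about the other by 0.7044 bits).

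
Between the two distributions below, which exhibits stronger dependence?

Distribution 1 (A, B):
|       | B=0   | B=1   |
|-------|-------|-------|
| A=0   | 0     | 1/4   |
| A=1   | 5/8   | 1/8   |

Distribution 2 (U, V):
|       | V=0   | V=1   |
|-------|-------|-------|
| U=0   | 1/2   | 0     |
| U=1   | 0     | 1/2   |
Distribution 1 (A, B):
Marginal P(A) (row sums):
  P(A=0) = 0 + 1/4 = 1/4
  P(A=1) = 5/8 + 1/8 = 3/4
Marginal P(B) (column sums):
  P(B=0) = 0 + 5/8 = 5/8
  P(B=1) = 1/4 + 1/8 = 3/8

H(A) = -[(1/4)·log₂(1/4) + (3/4)·log₂(3/4)]
  = 0.5000 + 0.3113
  = 0.8113 bits
H(B) = -[(5/8)·log₂(5/8) + (3/8)·log₂(3/8)]
  = 0.4238 + 0.5306
  = 0.9544 bits
H(A,B) = -[(1/4)·log₂(1/4) + (5/8)·log₂(5/8) + (1/8)·log₂(1/8)]
  = 0.5000 + 0.4238 + 0.3750
  = 1.2988 bits

I(A;B) = H(A) + H(B) - H(A,B)
  = 0.8113 + 0.9544 - 1.2988
  = 0.4669 bits

Distribution 2 (U, V):
Marginal P(U) (row sums):
  P(U=0) = 1/2 + 0 = 1/2
  P(U=1) = 0 + 1/2 = 1/2
Marginal P(V) (column sums):
  P(V=0) = 1/2 + 0 = 1/2
  P(V=1) = 0 + 1/2 = 1/2

H(U) = -[(1/2)·log₂(1/2) + (1/2)·log₂(1/2)]
  = 0.5000 + 0.5000
  = 1.0000 bits
H(V) = -[(1/2)·log₂(1/2) + (1/2)·log₂(1/2)]
  = 0.5000 + 0.5000
  = 1.0000 bits
H(U,V) = -[(1/2)·log₂(1/2) + (1/2)·log₂(1/2)]
  = 0.5000 + 0.5000
  = 1.0000 bits

I(U;V) = H(U) + H(V) - H(U,V)
  = 1.0000 + 1.0000 - 1.0000
  = 1.0000 bits

I(U;V) = 1.0000 bits > I(A;B) = 0.4669 bits, so (U, V) has the higher mutual information (stronger dependence).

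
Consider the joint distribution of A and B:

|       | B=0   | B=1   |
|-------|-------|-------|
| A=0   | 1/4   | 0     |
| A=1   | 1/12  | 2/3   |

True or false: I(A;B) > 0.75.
Marginal P(A) (row sums):
  P(A=0) = 1/4 + 0 = 1/4
  P(A=1) = 1/12 + 2/3 = 3/4
Marginal P(B) (column sums):
  P(B=0) = 1/4 + 1/12 = 1/3
  P(B=1) = 0 + 2/3 = 2/3

H(A) = -[(1/4)·log₂(1/4) + (3/4)·log₂(3/4)]
  = 0.5000 + 0.3113
  = 0.8113 bits
H(B) = -[(1/3)·log₂(1/3) + (2/3)·log₂(2/3)]
  = 0.5283 + 0.3900
  = 0.9183 bits
H(A,B) = -[(1/4)·log₂(1/4) + (1/12)·log₂(1/12) + (2/3)·log₂(2/3)]
  = 0.5000 + 0.2987 + 0.3900
  = 1.1887 bits

I(A;B) = H(A) + H(B) - H(A,B)
  = 0.8113 + 0.9183 - 1.1887
  = 0.5409 bits

False. I(A;B) = 0.5409 bits, which is ≤ 0.75 bits.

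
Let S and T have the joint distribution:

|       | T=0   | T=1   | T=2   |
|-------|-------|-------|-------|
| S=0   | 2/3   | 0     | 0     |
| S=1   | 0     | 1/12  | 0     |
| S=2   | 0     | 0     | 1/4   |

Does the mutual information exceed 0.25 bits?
Marginal P(S) (row sums):
  P(S=0) = 2/3 + 0 + 0 = 2/3
  P(S=1) = 0 + 1/12 + 0 = 1/12
  P(S=2) = 0 + 0 + 1/4 = 1/4
Marginal P(T) (column sums):
  P(T=0) = 2/3 + 0 + 0 = 2/3
  P(T=1) = 0 + 1/12 + 0 = 1/12
  P(T=2) = 0 + 0 + 1/4 = 1/4

H(S) = -[(2/3)·log₂(2/3) + (1/12)·log₂(1/12) + (1/4)·log₂(1/4)]
  = 0.3900 + 0.2987 + 0.5000
  = 1.1887 bits
H(T) = -[(2/3)·log₂(2/3) + (1/12)·log₂(1/12) + (1/4)·log₂(1/4)]
  = 0.3900 + 0.2987 + 0.5000
  = 1.1887 bits
H(S,T) = -[(2/3)·log₂(2/3) + (1/12)·log₂(1/12) + (1/4)·log₂(1/4)]
  = 0.3900 + 0.2987 + 0.5000
  = 1.1887 bits

I(S;T) = H(S) + H(T) - H(S,T)
  = 1.1887 + 1.1887 - 1.1887
  = 1.1887 bits

Yes. I(S;T) = 1.1887 bits, which is > 0.25 bits.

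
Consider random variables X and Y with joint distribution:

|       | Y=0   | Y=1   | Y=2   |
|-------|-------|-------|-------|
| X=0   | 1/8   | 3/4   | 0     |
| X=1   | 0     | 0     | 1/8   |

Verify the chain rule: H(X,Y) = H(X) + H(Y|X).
Left side:
H(X,Y) = -[(1/8)·log₂(1/8) + (3/4)·log₂(3/4) + (1/8)·log₂(1/8)]
  = 0.3750 + 0.3113 + 0.3750
  = 1.0613 bits

Right side:
Marginal P(X) (row sums):
  P(X=0) = 1/8 + 3/4 + 0 = 7/8
  P(X=1) = 0 + 0 + 1/8 = 1/8
H(X) = -[(7/8)·log₂(7/8) + (1/8)·log₂(1/8)]
  = 0.1686 + 0.3750
  = 0.5436 bits
H(Y|X) = -Σ P(X,Y)·log₂ P(Y|X), where P(Y|X) = P(X,Y) / P(X)
  (cells with P(X,Y) = 0 contribute 0)
  (X=0,Y=0): P(Y|X) = (1/8)/(7/8) = 1/7;  -(1/8)·log₂(1/7) = 0.3509
  (X=0,Y=1): P(Y|X) = (3/4)/(7/8) = 6/7;  -(3/4)·log₂(6/7) = 0.1668
  (X=1,Y=2): P(Y|X) = (1/8)/(1/8) = 1;  -(1/8)·log₂(1) = 0.0000
H(Y|X) = 0.3509 + 0.1668 + 0.0000
  = 0.5177 bits
H(X) + H(Y|X) = 0.5436 + 0.5177 = 1.0613 bits

Both sides equal 1.0613 bits, so the chain rule holds ✓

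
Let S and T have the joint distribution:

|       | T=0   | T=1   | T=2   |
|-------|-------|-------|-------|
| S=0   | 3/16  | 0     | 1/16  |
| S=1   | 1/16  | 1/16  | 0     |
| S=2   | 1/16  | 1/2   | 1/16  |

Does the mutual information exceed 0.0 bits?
Marginal P(S) (row sums):
  P(S=0) = 3/16 + 0 + 1/16 = 1/4
  P(S=1) = 1/16 + 1/16 + 0 = 1/8
  P(S=2) = 1/16 + 1/2 + 1/16 = 5/8
Marginal P(T) (column sums):
  P(T=0) = 3/16 + 1/16 + 1/16 = 5/16
  P(T=1) = 0 + 1/16 + 1/2 = 9/16
  P(T=2) = 1/16 + 0 + 1/16 = 1/8

H(S) = -[(1/4)·log₂(1/4) + (1/8)·log₂(1/8) + (5/8)·log₂(5/8)]
  = 0.5000 + 0.3750 + 0.4238
  = 1.2988 bits
H(T) = -[(5/16)·log₂(5/16) + (9/16)·log₂(9/16) + (1/8)·log₂(1/8)]
  = 0.5244 + 0.4669 + 0.3750
  = 1.3663 bits
H(S,T) = -[(3/16)·log₂(3/16) + (1/16)·log₂(1/16) + (1/16)·log₂(1/16) + (1/16)·log₂(1/16) + (1/16)·log₂(1/16) + (1/2)·log₂(1/2) + (1/16)·log₂(1/16)]
  = 0.4528 + 0.2500 + 0.2500 + 0.2500 + 0.2500 + 0.5000 + 0.2500
  = 2.2028 bits

I(S;T) = H(S) + H(T) - H(S,T)
  = 1.2988 + 1.3663 - 2.2028
  = 0.4623 bits

Yes. I(S;T) = 0.4623 bits, which is > 0.0 bits.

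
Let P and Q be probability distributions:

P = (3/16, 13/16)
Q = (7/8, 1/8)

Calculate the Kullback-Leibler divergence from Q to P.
D(P||Q) = Σ P(i) log₂(P(i)/Q(i))
  i=0: (3/16) × log₂((3/16)/(7/8)) = (3/16) × log₂(3/14) = -0.4167
  i=1: (13/16) × log₂((13/16)/(1/8)) = (13/16) × log₂(13/2) = 2.1941
D(P||Q) = -0.4167 + 2.1941
  = 1.7774 bits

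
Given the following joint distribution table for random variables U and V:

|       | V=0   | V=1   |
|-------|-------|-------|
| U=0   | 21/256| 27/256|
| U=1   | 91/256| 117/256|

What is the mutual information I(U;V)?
Marginal P(U) (row sums):
  P(U=0) = 21/256 + 27/256 = 3/16
  P(U=1) = 91/256 + 117/256 = 13/16
Marginal P(V) (column sums):
  P(V=0) = 21/256 + 91/256 = 7/16
  P(V=1) = 27/256 + 117/256 = 9/16

H(U) = -[(3/16)·log₂(3/16) + (13/16)·log₂(13/16)]
  = 0.4528 + 0.2434
  = 0.6962 bits
H(V) = -[(7/16)·log₂(7/16) + (9/16)·log₂(9/16)]
  = 0.5218 + 0.4669
  = 0.9887 bits
H(U,V) = -[(21/256)·log₂(21/256) + (27/256)·log₂(27/256) + (91/256)·log₂(91/256) + (117/256)·log₂(117/256)]
  = 0.2959 + 0.3423 + 0.5304 + 0.5163
  = 1.6849 bits

I(U;V) = H(U) + H(V) - H(U,V)
  = 0.6962 + 0.9887 - 1.6849
  = 0.0000 bits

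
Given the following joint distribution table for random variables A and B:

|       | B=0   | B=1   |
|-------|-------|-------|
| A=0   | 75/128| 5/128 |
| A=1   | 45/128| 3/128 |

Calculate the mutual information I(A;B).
Marginal P(A) (row sums):
  P(A=0) = 75/128 + 5/128 = 5/8
  P(A=1) = 45/128 + 3/128 = 3/8
Marginal P(B) (column sums):
  P(B=0) = 75/128 + 45/128 = 15/16
  P(B=1) = 5/128 + 3/128 = 1/16

H(A) = -[(5/8)·log₂(5/8) + (3/8)·log₂(3/8)]
  = 0.4238 + 0.5306
  = 0.9544 bits
H(B) = -[(15/16)·log₂(15/16) + (1/16)·log₂(1/16)]
  = 0.0873 + 0.2500
  = 0.3373 bits
H(A,B) = -[(75/128)·log₂(75/128) + (5/128)·log₂(5/128) + (45/128)·log₂(45/128) + (3/128)·log₂(3/128)]
  = 0.4519 + 0.1827 + 0.5302 + 0.1269
  = 1.2917 bits

I(A;B) = H(A) + H(B) - H(A,B)
  = 0.9544 + 0.3373 - 1.2917
  = 0.0000 bits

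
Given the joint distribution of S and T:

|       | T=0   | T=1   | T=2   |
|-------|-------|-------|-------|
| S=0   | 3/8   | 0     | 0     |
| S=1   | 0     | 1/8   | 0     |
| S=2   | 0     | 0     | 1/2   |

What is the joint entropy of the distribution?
H(S,T) = -Σ P(S,T) log₂ P(S,T), summed over the non-zero cells:
H(S,T) = -[(3/8)·log₂(3/8) + (1/8)·log₂(1/8) + (1/2)·log₂(1/2)]
  = 0.5306 + 0.3750 + 0.5000
  = 1.4056 bits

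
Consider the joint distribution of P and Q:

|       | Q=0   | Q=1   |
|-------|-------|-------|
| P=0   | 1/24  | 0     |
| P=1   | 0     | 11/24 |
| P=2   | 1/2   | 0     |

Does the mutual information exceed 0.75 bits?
Marginal P(P) (row sums):
  P(P=0) = 1/24 + 0 = 1/24
  P(P=1) = 0 + 11/24 = 11/24
  P(P=2) = 1/2 + 0 = 1/2
Marginal P(Q) (column sums):
  P(Q=0) = 1/24 + 0 + 1/2 = 13/24
  P(Q=1) = 0 + 11/24 + 0 = 11/24

H(P) = -[(1/24)·log₂(1/24) + (11/24)·log₂(11/24) + (1/2)·log₂(1/2)]
  = 0.1910 + 0.5159 + 0.5000
  = 1.2069 bits
H(Q) = -[(13/24)·log₂(13/24) + (11/24)·log₂(11/24)]
  = 0.4791 + 0.5159
  = 0.9950 bits
H(P,Q) = -[(1/24)·log₂(1/24) + (11/24)·log₂(11/24) + (1/2)·log₂(1/2)]
  = 0.1910 + 0.5159 + 0.5000
  = 1.2069 bits

I(P;Q) = H(P) + H(Q) - H(P,Q)
  = 1.2069 + 0.9950 - 1.2069
  = 0.9950 bits

Yes. I(P;Q) = 0.9950 bits, which is > 0.75 bits.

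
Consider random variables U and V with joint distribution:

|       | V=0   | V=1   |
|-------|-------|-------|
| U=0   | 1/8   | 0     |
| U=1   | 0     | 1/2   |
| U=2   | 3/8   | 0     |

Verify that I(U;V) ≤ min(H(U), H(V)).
Marginal P(U) (row sums):
  P(U=0) = 1/8 + 0 = 1/8
  P(U=1) = 0 + 1/2 = 1/2
  P(U=2) = 3/8 + 0 = 3/8
Marginal P(V) (column sums):
  P(V=0) = 1/8 + 0 + 3/8 = 1/2
  P(V=1) = 0 + 1/2 + 0 = 1/2

H(U) = -[(1/8)·log₂(1/8) + (1/2)·log₂(1/2) + (3/8)·log₂(3/8)]
  = 0.3750 + 0.5000 + 0.5306
  = 1.4056 bits
H(V) = -[(1/2)·log₂(1/2) + (1/2)·log₂(1/2)]
  = 0.5000 + 0.5000
  = 1.0000 bits
H(U,V) = -[(1/8)·log₂(1/8) + (1/2)·log₂(1/2) + (3/8)·log₂(3/8)]
  = 0.3750 + 0.5000 + 0.5306
  = 1.4056 bits

I(U;V) = H(U) + H(V) - H(U,V)
  = 1.4056 + 1.0000 - 1.4056
  = 1.0000 bits

min(H(U), H(V)) = min(1.4056, 1.0000) = 1.0000 bits
Since 1.0000 ≤ 1.0000, the bound is satisfied ✓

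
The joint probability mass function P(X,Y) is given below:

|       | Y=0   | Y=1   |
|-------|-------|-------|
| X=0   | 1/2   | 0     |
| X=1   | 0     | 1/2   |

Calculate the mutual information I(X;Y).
Marginal P(X) (row sums):
  P(X=0) = 1/2 + 0 = 1/2
  P(X=1) = 0 + 1/2 = 1/2
Marginal P(Y) (column sums):
  P(Y=0) = 1/2 + 0 = 1/2
  P(Y=1) = 0 + 1/2 = 1/2

H(X) = -[(1/2)·log₂(1/2) + (1/2)·log₂(1/2)]
  = 0.5000 + 0.5000
  = 1.0000 bits
H(Y) = -[(1/2)·log₂(1/2) + (1/2)·log₂(1/2)]
  = 0.5000 + 0.5000
  = 1.0000 bits
H(X,Y) = -[(1/2)·log₂(1/2) + (1/2)·log₂(1/2)]
  = 0.5000 + 0.5000
  = 1.0000 bits

I(X;Y) = H(X) + H(Y) - H(X,Y)
  = 1.0000 + 1.0000 - 1.0000
  = 1.0000 bits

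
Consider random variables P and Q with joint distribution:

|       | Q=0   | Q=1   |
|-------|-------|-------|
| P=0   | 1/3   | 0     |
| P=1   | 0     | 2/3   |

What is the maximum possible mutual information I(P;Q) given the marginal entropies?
The upper bound on mutual information is I(P;Q) ≤ min(H(P), H(Q)).

Marginal P(P) (row sums):
  P(P=0) = 1/3 + 0 = 1/3
  P(P=1) = 0 + 2/3 = 2/3
Marginal P(Q) (column sums):
  P(Q=0) = 1/3 + 0 = 1/3
  P(Q=1) = 0 + 2/3 = 2/3

H(P) = -[(1/3)·log₂(1/3) + (2/3)·log₂(2/3)]
  = 0.5283 + 0.3900
  = 0.9183 bits
H(Q) = -[(1/3)·log₂(1/3) + (2/3)·log₂(2/3)]
  = 0.5283 + 0.3900
  = 0.9183 bits

Maximum possible I(P;Q) = min(0.9183, 0.9183) = 0.9183 bits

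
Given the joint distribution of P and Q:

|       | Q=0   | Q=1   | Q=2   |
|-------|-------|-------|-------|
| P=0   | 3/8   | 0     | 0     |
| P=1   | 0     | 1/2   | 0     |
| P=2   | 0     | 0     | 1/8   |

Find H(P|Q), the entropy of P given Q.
Marginal P(Q) (column sums):
  P(Q=0) = 3/8 + 0 + 0 = 3/8
  P(Q=1) = 0 + 1/2 + 0 = 1/2
  P(Q=2) = 0 + 0 + 1/8 = 1/8

H(P|Q) = -Σ P(P,Q)·log₂ P(P|Q), where P(P|Q) = P(P,Q) / P(Q)
  (cells with P(P,Q) = 0 contribute 0)
  (P=0,Q=0): P(P|Q) = (3/8)/(3/8) = 1;  -(3/8)·log₂(1) = 0.0000
  (P=1,Q=1): P(P|Q) = (1/2)/(1/2) = 1;  -(1/2)·log₂(1) = 0.0000
  (P=2,Q=2): P(P|Q) = (1/8)/(1/8) = 1;  -(1/8)·log₂(1) = 0.0000
H(P|Q) = 0.0000 + 0.0000 + 0.0000
  = 0.0000 bits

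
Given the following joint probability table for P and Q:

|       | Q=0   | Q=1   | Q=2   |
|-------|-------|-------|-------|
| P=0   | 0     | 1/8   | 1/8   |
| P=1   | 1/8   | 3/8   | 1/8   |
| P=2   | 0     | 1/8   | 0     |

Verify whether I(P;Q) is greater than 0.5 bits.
Marginal P(P) (row sums):
  P(P=0) = 0 + 1/8 + 1/8 = 1/4
  P(P=1) = 1/8 + 3/8 + 1/8 = 5/8
  P(P=2) = 0 + 1/8 + 0 = 1/8
Marginal P(Q) (column sums):
  P(Q=0) = 0 + 1/8 + 0 = 1/8
  P(Q=1) = 1/8 + 3/8 + 1/8 = 5/8
  P(Q=2) = 1/8 + 1/8 + 0 = 1/4

H(P) = -[(1/4)·log₂(1/4) + (5/8)·log₂(5/8) + (1/8)·log₂(1/8)]
  = 0.5000 + 0.4238 + 0.3750
  = 1.2988 bits
H(Q) = -[(1/8)·log₂(1/8) + (5/8)·log₂(5/8) + (1/4)·log₂(1/4)]
  = 0.3750 + 0.4238 + 0.5000
  = 1.2988 bits
H(P,Q) = -[(1/8)·log₂(1/8) + (1/8)·log₂(1/8) + (1/8)·log₂(1/8) + (3/8)·log₂(3/8) + (1/8)·log₂(1/8) + (1/8)·log₂(1/8)]
  = 0.3750 + 0.3750 + 0.3750 + 0.5306 + 0.3750 + 0.3750
  = 2.4056 bits

I(P;Q) = H(P) + H(Q) - H(P,Q)
  = 1.2988 + 1.2988 - 2.4056
  = 0.1920 bits

No. I(P;Q) = 0.1920 bits, which is ≤ 0.5 bits.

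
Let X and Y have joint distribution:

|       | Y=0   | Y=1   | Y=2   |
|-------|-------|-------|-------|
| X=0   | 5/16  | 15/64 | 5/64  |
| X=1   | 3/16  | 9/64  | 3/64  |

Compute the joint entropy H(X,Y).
H(X,Y) = -Σ P(X,Y) log₂ P(X,Y), summed over the non-zero cells:
H(X,Y) = -[(5/16)·log₂(5/16) + (15/64)·log₂(15/64) + (5/64)·log₂(5/64) + (3/16)·log₂(3/16) + (9/64)·log₂(9/64) + (3/64)·log₂(3/64)]
  = 0.5244 + 0.4906 + 0.2873 + 0.4528 + 0.3980 + 0.2070
  = 2.3601 bits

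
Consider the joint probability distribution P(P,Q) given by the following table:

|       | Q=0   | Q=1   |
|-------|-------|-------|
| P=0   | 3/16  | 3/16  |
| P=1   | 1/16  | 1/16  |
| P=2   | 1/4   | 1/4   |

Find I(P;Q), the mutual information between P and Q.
Marginal P(P) (row sums):
  P(P=0) = 3/16 + 3/16 = 3/8
  P(P=1) = 1/16 + 1/16 = 1/8
  P(P=2) = 1/4 + 1/4 = 1/2
Marginal P(Q) (column sums):
  P(Q=0) = 3/16 + 1/16 + 1/4 = 1/2
  P(Q=1) = 3/16 + 1/16 + 1/4 = 1/2

H(P) = -[(3/8)·log₂(3/8) + (1/8)·log₂(1/8) + (1/2)·log₂(1/2)]
  = 0.5306 + 0.3750 + 0.5000
  = 1.4056 bits
H(Q) = -[(1/2)·log₂(1/2) + (1/2)·log₂(1/2)]
  = 0.5000 + 0.5000
  = 1.0000 bits
H(P,Q) = -[(3/16)·log₂(3/16) + (3/16)·log₂(3/16) + (1/16)·log₂(1/16) + (1/16)·log₂(1/16) + (1/4)·log₂(1/4) + (1/4)·log₂(1/4)]
  = 0.4528 + 0.4528 + 0.2500 + 0.2500 + 0.5000 + 0.5000
  = 2.4056 bits

I(P;Q) = H(P) + H(Q) - H(P,Q)
  = 1.4056 + 1.0000 - 2.4056
  = 0.0000 bits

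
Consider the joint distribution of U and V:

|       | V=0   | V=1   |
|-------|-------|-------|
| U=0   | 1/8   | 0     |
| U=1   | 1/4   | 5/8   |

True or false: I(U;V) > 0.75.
Marginal P(U) (row sums):
  P(U=0) = 1/8 + 0 = 1/8
  P(U=1) = 1/4 + 5/8 = 7/8
Marginal P(V) (column sums):
  P(V=0) = 1/8 + 1/4 = 3/8
  P(V=1) = 0 + 5/8 = 5/8

H(U) = -[(1/8)·log₂(1/8) + (7/8)·log₂(7/8)]
  = 0.3750 + 0.1686
  = 0.5436 bits
H(V) = -[(3/8)·log₂(3/8) + (5/8)·log₂(5/8)]
  = 0.5306 + 0.4238
  = 0.9544 bits
H(U,V) = -[(1/8)·log₂(1/8) + (1/4)·log₂(1/4) + (5/8)·log₂(5/8)]
  = 0.3750 + 0.5000 + 0.4238
  = 1.2988 bits

I(U;V) = H(U) + H(V) - H(U,V)
  = 0.5436 + 0.9544 - 1.2988
  = 0.1992 bits

False. I(U;V) = 0.1992 bits, which is ≤ 0.75 bits.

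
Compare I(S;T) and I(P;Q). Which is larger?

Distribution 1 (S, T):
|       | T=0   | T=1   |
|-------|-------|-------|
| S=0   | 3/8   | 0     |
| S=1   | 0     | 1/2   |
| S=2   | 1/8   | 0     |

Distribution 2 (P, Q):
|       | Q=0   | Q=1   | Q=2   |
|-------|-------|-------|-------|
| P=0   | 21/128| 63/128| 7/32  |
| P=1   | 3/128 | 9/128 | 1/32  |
Distribution 1 (S, T):
Marginal P(S) (row sums):
  P(S=0) = 3/8 + 0 = 3/8
  P(S=1) = 0 + 1/2 = 1/2
  P(S=2) = 1/8 + 0 = 1/8
Marginal P(T) (column sums):
  P(T=0) = 3/8 + 0 + 1/8 = 1/2
  P(T=1) = 0 + 1/2 + 0 = 1/2

H(S) = -[(3/8)·log₂(3/8) + (1/2)·log₂(1/2) + (1/8)·log₂(1/8)]
  = 0.5306 + 0.5000 + 0.3750
  = 1.4056 bits
H(T) = -[(1/2)·log₂(1/2) + (1/2)·log₂(1/2)]
  = 0.5000 + 0.5000
  = 1.0000 bits
H(S,T) = -[(3/8)·log₂(3/8) + (1/2)·log₂(1/2) + (1/8)·log₂(1/8)]
  = 0.5306 + 0.5000 + 0.3750
  = 1.4056 bits

I(S;T) = H(S) + H(T) - H(S,T)
  = 1.4056 + 1.0000 - 1.4056
  = 1.0000 bits

Distribution 2 (P, Q):
Marginal P(P) (row sums):
  P(P=0) = 21/128 + 63/128 + 7/32 = 7/8
  P(P=1) = 3/128 + 9/128 + 1/32 = 1/8
Marginal P(Q) (column sums):
  P(Q=0) = 21/128 + 3/128 = 3/16
  P(Q=1) = 63/128 + 9/128 = 9/16
  P(Q=2) = 7/32 + 1/32 = 1/4

H(P) = -[(7/8)·log₂(7/8) + (1/8)·log₂(1/8)]
  = 0.1686 + 0.3750
  = 0.5436 bits
H(Q) = -[(3/16)·log₂(3/16) + (9/16)·log₂(9/16) + (1/4)·log₂(1/4)]
  = 0.4528 + 0.4669 + 0.5000
  = 1.4197 bits
H(P,Q) = -[(21/128)·log₂(21/128) + (63/128)·log₂(63/128) + (7/32)·log₂(7/32) + (3/128)·log₂(3/128) + (9/128)·log₂(9/128) + (1/32)·log₂(1/32)]
  = 0.4278 + 0.5034 + 0.4796 + 0.1269 + 0.2693 + 0.1563
  = 1.9633 bits

I(P;Q) = H(P) + H(Q) - H(P,Q)
  = 0.5436 + 1.4197 - 1.9633
  = 0.0000 bits

I(S;T) = 1.0000 bits > I(P;Q) = 0.0000 bits, so (S, T) has the higher mutual information (stronger dependence).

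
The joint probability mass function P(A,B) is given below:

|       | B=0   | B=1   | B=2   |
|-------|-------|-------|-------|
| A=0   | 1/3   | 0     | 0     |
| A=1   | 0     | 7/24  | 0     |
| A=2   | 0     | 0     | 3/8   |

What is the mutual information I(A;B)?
Marginal P(A) (row sums):
  P(A=0) = 1/3 + 0 + 0 = 1/3
  P(A=1) = 0 + 7/24 + 0 = 7/24
  P(A=2) = 0 + 0 + 3/8 = 3/8
Marginal P(B) (column sums):
  P(B=0) = 1/3 + 0 + 0 = 1/3
  P(B=1) = 0 + 7/24 + 0 = 7/24
  P(B=2) = 0 + 0 + 3/8 = 3/8

H(A) = -[(1/3)·log₂(1/3) + (7/24)·log₂(7/24) + (3/8)·log₂(3/8)]
  = 0.5283 + 0.5185 + 0.5306
  = 1.5774 bits
H(B) = -[(1/3)·log₂(1/3) + (7/24)·log₂(7/24) + (3/8)·log₂(3/8)]
  = 0.5283 + 0.5185 + 0.5306
  = 1.5774 bits
H(A,B) = -[(1/3)·log₂(1/3) + (7/24)·log₂(7/24) + (3/8)·log₂(3/8)]
  = 0.5283 + 0.5185 + 0.5306
  = 1.5774 bits

I(A;B) = H(A) + H(B) - H(A,B)
  = 1.5774 + 1.5774 - 1.5774
  = 1.5774 bits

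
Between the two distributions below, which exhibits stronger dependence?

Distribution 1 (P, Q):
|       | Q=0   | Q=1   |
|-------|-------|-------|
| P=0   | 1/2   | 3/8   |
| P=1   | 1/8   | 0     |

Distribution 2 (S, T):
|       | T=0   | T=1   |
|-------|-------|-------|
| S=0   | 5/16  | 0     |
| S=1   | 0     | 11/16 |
Distribution 1 (P, Q):
Marginal P(P) (row sums):
  P(P=0) = 1/2 + 3/8 = 7/8
  P(P=1) = 1/8 + 0 = 1/8
Marginal P(Q) (column sums):
  P(Q=0) = 1/2 + 1/8 = 5/8
  P(Q=1) = 3/8 + 0 = 3/8

H(P) = -[(7/8)·log₂(7/8) + (1/8)·log₂(1/8)]
  = 0.1686 + 0.3750
  = 0.5436 bits
H(Q) = -[(5/8)·log₂(5/8) + (3/8)·log₂(3/8)]
  = 0.4238 + 0.5306
  = 0.9544 bits
H(P,Q) = -[(1/2)·log₂(1/2) + (3/8)·log₂(3/8) + (1/8)·log₂(1/8)]
  = 0.5000 + 0.5306 + 0.3750
  = 1.4056 bits

I(P;Q) = H(P) + H(Q) - H(P,Q)
  = 0.5436 + 0.9544 - 1.4056
  = 0.0924 bits

Distribution 2 (S, T):
Marginal P(S) (row sums):
  P(S=0) = 5/16 + 0 = 5/16
  P(S=1) = 0 + 11/16 = 11/16
Marginal P(T) (column sums):
  P(T=0) = 5/16 + 0 = 5/16
  P(T=1) = 0 + 11/16 = 11/16

H(S) = -[(5/16)·log₂(5/16) + (11/16)·log₂(11/16)]
  = 0.5244 + 0.3716
  = 0.8960 bits
H(T) = -[(5/16)·log₂(5/16) + (11/16)·log₂(11/16)]
  = 0.5244 + 0.3716
  = 0.8960 bits
H(S,T) = -[(5/16)·log₂(5/16) + (11/16)·log₂(11/16)]
  = 0.5244 + 0.3716
  = 0.8960 bits

I(S;T) = H(S) + H(T) - H(S,T)
  = 0.8960 + 0.8960 - 0.8960
  = 0.8960 bits

I(S;T) = 0.8960 bits > I(P;Q) = 0.0924 bits, so (S, T) has the higher mutual information (stronger dependence).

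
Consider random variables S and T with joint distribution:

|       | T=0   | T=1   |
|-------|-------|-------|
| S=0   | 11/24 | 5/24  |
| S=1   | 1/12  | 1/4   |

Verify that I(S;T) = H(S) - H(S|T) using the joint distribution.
Left side, from I(S;T) = H(S) + H(T) - H(S,T):
Marginal P(S) (row sums):
  P(S=0) = 11/24 + 5/24 = 2/3
  P(S=1) = 1/12 + 1/4 = 1/3
Marginal P(T) (column sums):
  P(T=0) = 11/24 + 1/12 = 13/24
  P(T=1) = 5/24 + 1/4 = 11/24

H(S) = -[(2/3)·log₂(2/3) + (1/3)·log₂(1/3)]
  = 0.3900 + 0.5283
  = 0.9183 bits
H(T) = -[(13/24)·log₂(13/24) + (11/24)·log₂(11/24)]
  = 0.4791 + 0.5159
  = 0.9950 bits
H(S,T) = -[(11/24)·log₂(11/24) + (5/24)·log₂(5/24) + (1/12)·log₂(1/12) + (1/4)·log₂(1/4)]
  = 0.5159 + 0.4715 + 0.2987 + 0.5000
  = 1.7861 bits

I(S;T) = H(S) + H(T) - H(S,T)
  = 0.9183 + 0.9950 - 1.7861
  = 0.1272 bits

Right side, with H(S|T) computed directly from the conditional probabilities:
H(S|T) = -Σ P(S,T)·log₂ P(S|T), where P(S|T) = P(S,T) / P(T)
  (S=0,T=0): P(S|T) = (11/24)/(13/24) = 11/13;  -(11/24)·log₂(11/13) = 0.1105
  (S=0,T=1): P(S|T) = (5/24)/(11/24) = 5/11;  -(5/24)·log₂(5/11) = 0.2370
  (S=1,T=0): P(S|T) = (1/12)/(13/24) = 2/13;  -(1/12)·log₂(2/13) = 0.2250
  (S=1,T=1): P(S|T) = (1/4)/(11/24) = 6/11;  -(1/4)·log₂(6/11) = 0.2186
H(S|T) = 0.1105 + 0.2370 + 0.2250 + 0.2186
  = 0.7911 bits
H(S) - H(S|T) = 0.9183 - 0.7911 = 0.1272 bits

Both sides equal 0.1272 bits, so I(S;T) = H(S) - H(S|T) ✓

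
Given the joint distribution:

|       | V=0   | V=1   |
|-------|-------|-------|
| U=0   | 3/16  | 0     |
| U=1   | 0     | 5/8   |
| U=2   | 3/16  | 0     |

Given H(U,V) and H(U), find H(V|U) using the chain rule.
From the chain rule: H(U,V) = H(U) + H(V|U)
Therefore: H(V|U) = H(U,V) - H(U)

H(U,V) = -[(3/16)·log₂(3/16) + (5/8)·log₂(5/8) + (3/16)·log₂(3/16)]
  = 0.4528 + 0.4238 + 0.4528
  = 1.3294 bits
Marginal P(U) (row sums):
  P(U=0) = 3/16 + 0 = 3/16
  P(U=1) = 0 + 5/8 = 5/8
  P(U=2) = 3/16 + 0 = 3/16
H(U) = -[(3/16)·log₂(3/16) + (5/8)·log₂(5/8) + (3/16)·log₂(3/16)]
  = 0.4528 + 0.4238 + 0.4528
  = 1.3294 bits

H(V|U) = 1.3294 - 1.3294 = 0.0000 bits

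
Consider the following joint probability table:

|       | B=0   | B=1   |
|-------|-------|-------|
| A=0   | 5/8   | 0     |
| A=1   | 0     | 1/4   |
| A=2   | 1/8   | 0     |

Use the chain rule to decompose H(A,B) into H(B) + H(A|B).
By the chain rule: H(A,B) = H(B) + H(A|B)

Marginal P(B) (column sums):
  P(B=0) = 5/8 + 0 + 1/8 = 3/4
  P(B=1) = 0 + 1/4 + 0 = 1/4
H(B) = -[(3/4)·log₂(3/4) + (1/4)·log₂(1/4)]
  = 0.3113 + 0.5000
  = 0.8113 bits
H(A|B) = -Σ P(A,B)·log₂ P(A|B), where P(A|B) = P(A,B) / P(B)
  (cells with P(A,B) = 0 contribute 0)
  (A=0,B=0): P(A|B) = (5/8)/(3/4) = 5/6;  -(5/8)·log₂(5/6) = 0.1644
  (A=1,B=1): P(A|B) = (1/4)/(1/4) = 1;  -(1/4)·log₂(1) = 0.0000
  (A=2,B=0): P(A|B) = (1/8)/(3/4) = 1/6;  -(1/8)·log₂(1/6) = 0.3231
H(A|B) = 0.1644 + 0.0000 + 0.3231
  = 0.4875 bits

H(A,B) = H(B) + H(A|B) = 0.8113 + 0.4875 = 1.2988 bits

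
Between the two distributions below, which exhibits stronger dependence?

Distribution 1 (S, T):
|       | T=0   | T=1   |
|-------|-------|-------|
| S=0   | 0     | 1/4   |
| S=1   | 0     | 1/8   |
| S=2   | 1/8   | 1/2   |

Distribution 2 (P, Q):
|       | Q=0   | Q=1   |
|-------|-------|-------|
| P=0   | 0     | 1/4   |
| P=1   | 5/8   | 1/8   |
Distribution 1 (S, T):
Marginal P(S) (row sums):
  P(S=0) = 0 + 1/4 = 1/4
  P(S=1) = 0 + 1/8 = 1/8
  P(S=2) = 1/8 + 1/2 = 5/8
Marginal P(T) (column sums):
  P(T=0) = 0 + 0 + 1/8 = 1/8
  P(T=1) = 1/4 + 1/8 + 1/2 = 7/8

H(S) = -[(1/4)·log₂(1/4) + (1/8)·log₂(1/8) + (5/8)·log₂(5/8)]
  = 0.5000 + 0.3750 + 0.4238
  = 1.2988 bits
H(T) = -[(1/8)·log₂(1/8) + (7/8)·log₂(7/8)]
  = 0.3750 + 0.1686
  = 0.5436 bits
H(S,T) = -[(1/4)·log₂(1/4) + (1/8)·log₂(1/8) + (1/8)·log₂(1/8) + (1/2)·log₂(1/2)]
  = 0.5000 + 0.3750 + 0.3750 + 0.5000
  = 1.7500 bits

I(S;T) = H(S) + H(T) - H(S,T)
  = 1.2988 + 0.5436 - 1.7500
  = 0.0924 bits

Distribution 2 (P, Q):
Marginal P(P) (row sums):
  P(P=0) = 0 + 1/4 = 1/4
  P(P=1) = 5/8 + 1/8 = 3/4
Marginal P(Q) (column sums):
  P(Q=0) = 0 + 5/8 = 5/8
  P(Q=1) = 1/4 + 1/8 = 3/8

H(P) = -[(1/4)·log₂(1/4) + (3/4)·log₂(3/4)]
  = 0.5000 + 0.3113
  = 0.8113 bits
H(Q) = -[(5/8)·log₂(5/8) + (3/8)·log₂(3/8)]
  = 0.4238 + 0.5306
  = 0.9544 bits
H(P,Q) = -[(1/4)·log₂(1/4) + (5/8)·log₂(5/8) + (1/8)·log₂(1/8)]
  = 0.5000 + 0.4238 + 0.3750
  = 1.2988 bits

I(P;Q) = H(P) + H(Q) - H(P,Q)
  = 0.8113 + 0.9544 - 1.2988
  = 0.4669 bits

I(P;Q) = 0.4669 bits > I(S;T) = 0.0924 bits, so (P, Q) has the higher mutual information (stronger dependence).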